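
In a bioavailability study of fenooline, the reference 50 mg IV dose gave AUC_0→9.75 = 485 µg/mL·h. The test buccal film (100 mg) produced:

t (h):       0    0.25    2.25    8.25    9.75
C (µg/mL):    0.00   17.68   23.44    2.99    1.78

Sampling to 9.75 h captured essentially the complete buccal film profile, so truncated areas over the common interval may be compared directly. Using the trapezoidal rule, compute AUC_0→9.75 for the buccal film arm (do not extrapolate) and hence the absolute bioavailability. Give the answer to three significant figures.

F = 0.130

Trapezoidal AUC_0→9.75 (buccal film):
  [0→0.25]: (0.00+17.68)/2 × 0.25 = 2.21
  [0.25→2.25]: (17.68+23.44)/2 × 2 = 41.12
  [2.25→8.25]: (23.44+2.99)/2 × 6 = 79.29
  [8.25→9.75]: (2.99+1.78)/2 × 1.5 = 3.5775
  Sum = 126.1975 µg/mL·h
F = (AUC_ev/D_ev)/(AUC_iv/D_iv) = (126.1975/100)/(485/50) = 1.261975/9.7 = 0.1301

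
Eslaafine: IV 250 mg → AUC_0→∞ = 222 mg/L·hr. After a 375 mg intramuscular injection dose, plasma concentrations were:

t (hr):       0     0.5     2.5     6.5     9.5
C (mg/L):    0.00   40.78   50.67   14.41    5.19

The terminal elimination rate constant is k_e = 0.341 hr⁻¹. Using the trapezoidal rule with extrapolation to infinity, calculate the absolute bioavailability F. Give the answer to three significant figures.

Trapezoidal AUC_0→9.5 (intramuscular injection):
  [0→0.5]: (0.00+40.78)/2 × 0.5 = 10.195
  [0.5→2.5]: (40.78+50.67)/2 × 2 = 91.45
  [2.5→6.5]: (50.67+14.41)/2 × 4 = 130.16
  [6.5→9.5]: (14.41+5.19)/2 × 3 = 29.4
  Sum = 261.205 mg/L·hr
Tail: C_last/k_e = 5.19/0.341 = 15.220
AUC_0→∞ (intramuscular injection) = 261.205 + 15.220 = 276.425 mg/L·hr
F = (AUC_ev/D_ev)/(AUC_iv/D_iv) = (276.425/375)/(222/250) = 0.737133/0.888 = 0.8301

F = 0.830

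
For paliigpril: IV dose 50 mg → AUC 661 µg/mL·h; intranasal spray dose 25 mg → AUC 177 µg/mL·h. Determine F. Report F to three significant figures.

F = 0.536

F = (AUC_ev / D_ev) / (AUC_iv / D_iv)
  = (177/25) / (661/50)
  = 7.08 / 13.22 = 0.5356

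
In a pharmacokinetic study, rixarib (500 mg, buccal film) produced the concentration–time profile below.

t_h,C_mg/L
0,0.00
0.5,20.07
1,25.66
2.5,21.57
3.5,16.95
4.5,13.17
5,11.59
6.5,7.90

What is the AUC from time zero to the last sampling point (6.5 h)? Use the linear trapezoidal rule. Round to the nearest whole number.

AUC = 107 mg/L·h

Trapezoidal AUC_0→6.5:
  [0→0.5]: (0.00+20.07)/2 × 0.5 = 5.0175
  [0.5→1]: (20.07+25.66)/2 × 0.5 = 11.4325
  [1→2.5]: (25.66+21.57)/2 × 1.5 = 35.4225
  [2.5→3.5]: (21.57+16.95)/2 × 1 = 19.26
  [3.5→4.5]: (16.95+13.17)/2 × 1 = 15.06
  [4.5→5]: (13.17+11.59)/2 × 0.5 = 6.19
  [5→6.5]: (11.59+7.90)/2 × 1.5 = 14.6175
  Sum = 107.0 mg/L·h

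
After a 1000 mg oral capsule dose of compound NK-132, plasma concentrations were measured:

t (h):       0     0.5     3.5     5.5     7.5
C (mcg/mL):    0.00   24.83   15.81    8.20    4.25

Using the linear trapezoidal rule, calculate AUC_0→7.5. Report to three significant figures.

AUC = 104 mcg/mL·h

Trapezoidal AUC_0→7.5:
  [0→0.5]: (0.00+24.83)/2 × 0.5 = 6.2075
  [0.5→3.5]: (24.83+15.81)/2 × 3 = 60.96
  [3.5→5.5]: (15.81+8.20)/2 × 2 = 24.01
  [5.5→7.5]: (8.20+4.25)/2 × 2 = 12.45
  Sum = 103.6275 mcg/mL·h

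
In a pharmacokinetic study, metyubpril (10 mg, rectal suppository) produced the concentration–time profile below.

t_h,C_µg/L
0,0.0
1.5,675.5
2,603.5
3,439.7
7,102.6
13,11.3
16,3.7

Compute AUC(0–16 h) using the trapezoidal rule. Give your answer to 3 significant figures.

AUC = 2800 µg/L·h

Trapezoidal AUC_0→16:
  [0→1.5]: (0.0+675.5)/2 × 1.5 = 506.625
  [1.5→2]: (675.5+603.5)/2 × 0.5 = 319.75
  [2→3]: (603.5+439.7)/2 × 1 = 521.6
  [3→7]: (439.7+102.6)/2 × 4 = 1084.6
  [7→13]: (102.6+11.3)/2 × 6 = 341.7
  [13→16]: (11.3+3.7)/2 × 3 = 22.5
  Sum = 2796.775 µg/L·h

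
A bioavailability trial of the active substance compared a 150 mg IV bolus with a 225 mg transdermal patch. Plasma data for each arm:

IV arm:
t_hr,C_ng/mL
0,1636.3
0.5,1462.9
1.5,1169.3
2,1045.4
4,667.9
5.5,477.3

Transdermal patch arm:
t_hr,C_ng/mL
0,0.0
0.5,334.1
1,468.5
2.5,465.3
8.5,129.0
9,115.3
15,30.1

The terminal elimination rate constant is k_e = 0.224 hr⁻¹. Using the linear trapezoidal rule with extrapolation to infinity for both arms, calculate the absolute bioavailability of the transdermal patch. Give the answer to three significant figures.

Trapezoidal AUC_0→5.5 (IV):
  [0→0.5]: (1636.3+1462.9)/2 × 0.5 = 774.8
  [0.5→1.5]: (1462.9+1169.3)/2 × 1 = 1316.1
  [1.5→2]: (1169.3+1045.4)/2 × 0.5 = 553.675
  [2→4]: (1045.4+667.9)/2 × 2 = 1713.3
  [4→5.5]: (667.9+477.3)/2 × 1.5 = 858.9
  Sum = 5216.775 ng/mL·hr
IV tail: 477.3/0.224 = 2130.804; AUC_iv,0→∞ = 5216.775 + 2130.804 = 7347.579 ng/mL·hr
Trapezoidal AUC_0→15 (transdermal patch):
  [0→0.5]: (0.0+334.1)/2 × 0.5 = 83.525
  [0.5→1]: (334.1+468.5)/2 × 0.5 = 200.65
  [1→2.5]: (468.5+465.3)/2 × 1.5 = 700.35
  [2.5→8.5]: (465.3+129.0)/2 × 6 = 1782.9
  [8.5→9]: (129.0+115.3)/2 × 0.5 = 61.075
  [9→15]: (115.3+30.1)/2 × 6 = 436.2
  Sum = 3264.7 ng/mL·hr
transdermal patch tail: 30.1/0.224 = 134.375; AUC_ev,0→∞ = 3264.7 + 134.375 = 3399.075 ng/mL·hr
F = (AUC_ev/D_ev)/(AUC_iv/D_iv) = (3399.075/225)/(7347.579/150) = 15.107/48.98386 = 0.3084

F = 0.308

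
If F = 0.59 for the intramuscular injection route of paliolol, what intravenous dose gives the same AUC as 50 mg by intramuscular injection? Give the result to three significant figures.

D_iv = 29.5 mg

Systemic exposure from an extravascular dose = F × D_ev, so the equivalent IV dose is F × D_ev.
D_iv = F × D_ev = 0.59 × 50 = 29.5 mg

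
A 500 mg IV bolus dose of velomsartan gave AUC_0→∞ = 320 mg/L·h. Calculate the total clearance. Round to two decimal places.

CL = Dose_iv / AUC_0→∞
   = 500 / 320 = 1.5625 L/h

CL = 1.56 L/h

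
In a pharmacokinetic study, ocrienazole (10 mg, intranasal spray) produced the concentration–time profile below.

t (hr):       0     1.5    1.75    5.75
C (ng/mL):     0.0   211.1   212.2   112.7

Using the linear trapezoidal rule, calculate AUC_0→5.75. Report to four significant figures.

AUC = 861.0 ng/mL·hr

Trapezoidal AUC_0→5.75:
  [0→1.5]: (0.0+211.1)/2 × 1.5 = 158.325
  [1.5→1.75]: (211.1+212.2)/2 × 0.25 = 52.9125
  [1.75→5.75]: (212.2+112.7)/2 × 4 = 649.8
  Sum = 861.0375 ng/mL·hr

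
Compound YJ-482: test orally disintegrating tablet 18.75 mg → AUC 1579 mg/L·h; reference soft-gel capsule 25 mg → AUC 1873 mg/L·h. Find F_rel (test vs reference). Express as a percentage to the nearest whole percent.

F_rel = 112%

F_rel = (AUC_test/D_test) / (AUC_ref/D_ref)
      = (1579/18.75) / (1873/25)
      = 84.2133 / 74.92 = 1.1240 = 112.40%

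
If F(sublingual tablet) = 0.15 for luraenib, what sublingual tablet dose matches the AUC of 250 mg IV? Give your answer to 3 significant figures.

For equal systemic exposure: F × D_ev = D_iv
D_ev = D_iv / F = 250 / 0.15 = 1666.67 mg

D_sublingual = 1670 mg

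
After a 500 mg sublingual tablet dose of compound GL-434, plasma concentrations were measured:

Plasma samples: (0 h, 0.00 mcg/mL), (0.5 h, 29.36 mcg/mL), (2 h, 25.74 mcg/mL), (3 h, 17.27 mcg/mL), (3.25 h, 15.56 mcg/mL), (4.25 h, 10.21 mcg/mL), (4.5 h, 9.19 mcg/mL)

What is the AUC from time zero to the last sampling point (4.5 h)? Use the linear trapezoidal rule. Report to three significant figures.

Trapezoidal AUC_0→4.5:
  [0→0.5]: (0.00+29.36)/2 × 0.5 = 7.34
  [0.5→2]: (29.36+25.74)/2 × 1.5 = 41.325
  [2→3]: (25.74+17.27)/2 × 1 = 21.505
  [3→3.25]: (17.27+15.56)/2 × 0.25 = 4.10375
  [3.25→4.25]: (15.56+10.21)/2 × 1 = 12.885
  [4.25→4.5]: (10.21+9.19)/2 × 0.25 = 2.425
  Sum = 89.58375 mcg/mL·h

AUC = 89.6 mcg/mL·h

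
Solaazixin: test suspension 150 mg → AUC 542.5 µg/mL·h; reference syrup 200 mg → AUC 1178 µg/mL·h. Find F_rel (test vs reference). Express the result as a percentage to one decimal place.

F_rel = (AUC_test/D_test) / (AUC_ref/D_ref)
      = (542.5/150) / (1178/200)
      = 3.61667 / 5.89 = 0.6140 = 61.40%

F_rel = 61.4%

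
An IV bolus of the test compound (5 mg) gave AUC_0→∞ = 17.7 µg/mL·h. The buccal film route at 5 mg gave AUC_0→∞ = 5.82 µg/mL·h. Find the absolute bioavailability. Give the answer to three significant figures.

F = (AUC_ev / D_ev) / (AUC_iv / D_iv)
  = (5.82/5) / (17.7/5)
  = 1.164 / 3.54 = 0.3288

F = 0.329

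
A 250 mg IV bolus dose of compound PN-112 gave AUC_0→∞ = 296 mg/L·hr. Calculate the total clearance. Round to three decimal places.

CL = Dose_iv / AUC_0→∞
   = 250 / 296 = 0.844595 L/hr

CL = 0.845 L/hr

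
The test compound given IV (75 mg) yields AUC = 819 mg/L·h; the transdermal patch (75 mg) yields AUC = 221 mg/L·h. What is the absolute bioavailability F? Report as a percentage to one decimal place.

F = 27.0%

F = (AUC_ev / D_ev) / (AUC_iv / D_iv)
  = (221/75) / (819/75)
  = 2.94667 / 10.92 = 0.2698
  = 26.98%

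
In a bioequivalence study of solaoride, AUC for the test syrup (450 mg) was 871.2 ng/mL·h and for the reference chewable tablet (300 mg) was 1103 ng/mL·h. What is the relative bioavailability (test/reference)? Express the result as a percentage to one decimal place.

F_rel = 52.7%

F_rel = (AUC_test/D_test) / (AUC_ref/D_ref)
      = (871.2/450) / (1103/300)
      = 1.936 / 3.67667 = 0.5266 = 52.66%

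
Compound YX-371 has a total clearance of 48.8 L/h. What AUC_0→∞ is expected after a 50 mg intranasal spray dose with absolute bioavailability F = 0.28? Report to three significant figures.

AUC_0→∞ = F × Dose / CL
        = 0.28 × 50 / 48.8 = 0.286885 mg/L·h

AUC = 0.287 mg/L·h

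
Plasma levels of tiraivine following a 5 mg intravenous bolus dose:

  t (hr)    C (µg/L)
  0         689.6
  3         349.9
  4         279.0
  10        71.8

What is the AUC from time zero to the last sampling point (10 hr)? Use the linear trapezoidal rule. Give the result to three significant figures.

Trapezoidal AUC_0→10:
  [0→3]: (689.6+349.9)/2 × 3 = 1559.25
  [3→4]: (349.9+279.0)/2 × 1 = 314.45
  [4→10]: (279.0+71.8)/2 × 6 = 1052.4
  Sum = 2926.1 µg/L·hr

AUC = 2930 µg/L·hr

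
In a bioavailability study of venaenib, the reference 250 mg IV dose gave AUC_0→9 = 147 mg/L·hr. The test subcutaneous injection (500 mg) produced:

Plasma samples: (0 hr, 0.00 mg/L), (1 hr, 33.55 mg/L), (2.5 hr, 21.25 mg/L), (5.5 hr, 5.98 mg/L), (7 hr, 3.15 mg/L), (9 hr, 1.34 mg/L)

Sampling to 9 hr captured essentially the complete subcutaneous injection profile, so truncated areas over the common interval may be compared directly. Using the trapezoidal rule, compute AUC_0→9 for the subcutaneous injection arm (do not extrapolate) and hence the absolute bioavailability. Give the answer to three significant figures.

Trapezoidal AUC_0→9 (subcutaneous injection):
  [0→1]: (0.00+33.55)/2 × 1 = 16.775
  [1→2.5]: (33.55+21.25)/2 × 1.5 = 41.1
  [2.5→5.5]: (21.25+5.98)/2 × 3 = 40.845
  [5.5→7]: (5.98+3.15)/2 × 1.5 = 6.8475
  [7→9]: (3.15+1.34)/2 × 2 = 4.49
  Sum = 110.0575 mg/L·hr
F = (AUC_ev/D_ev)/(AUC_iv/D_iv) = (110.0575/500)/(147/250) = 0.220115/0.588 = 0.3743

F = 0.374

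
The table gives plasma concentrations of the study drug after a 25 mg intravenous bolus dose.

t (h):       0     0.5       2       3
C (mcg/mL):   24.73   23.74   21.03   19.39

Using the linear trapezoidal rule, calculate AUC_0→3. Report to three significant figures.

Trapezoidal AUC_0→3:
  [0→0.5]: (24.73+23.74)/2 × 0.5 = 12.1175
  [0.5→2]: (23.74+21.03)/2 × 1.5 = 33.5775
  [2→3]: (21.03+19.39)/2 × 1 = 20.21
  Sum = 65.905 mcg/mL·h

AUC = 65.9 mcg/mL·h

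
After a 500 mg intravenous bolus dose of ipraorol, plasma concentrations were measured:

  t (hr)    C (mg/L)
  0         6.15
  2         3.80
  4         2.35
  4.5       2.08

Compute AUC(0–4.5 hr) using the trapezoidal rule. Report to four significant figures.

AUC = 17.21 mg/L·hr

Trapezoidal AUC_0→4.5:
  [0→2]: (6.15+3.80)/2 × 2 = 9.95
  [2→4]: (3.80+2.35)/2 × 2 = 6.15
  [4→4.5]: (2.35+2.08)/2 × 0.5 = 1.1075
  Sum = 17.2075 mg/L·hr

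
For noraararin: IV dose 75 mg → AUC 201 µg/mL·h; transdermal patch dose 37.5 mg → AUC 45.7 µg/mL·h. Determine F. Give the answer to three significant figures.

F = 0.455

F = (AUC_ev / D_ev) / (AUC_iv / D_iv)
  = (45.7/37.5) / (201/75)
  = 1.21867 / 2.68 = 0.4547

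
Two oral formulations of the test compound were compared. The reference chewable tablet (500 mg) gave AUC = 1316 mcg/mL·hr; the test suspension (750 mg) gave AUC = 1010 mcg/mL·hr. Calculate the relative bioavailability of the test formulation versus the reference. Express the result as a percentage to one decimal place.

F_rel = (AUC_test/D_test) / (AUC_ref/D_ref)
      = (1010/750) / (1316/500)
      = 1.34667 / 2.632 = 0.5117 = 51.17%

F_rel = 51.2%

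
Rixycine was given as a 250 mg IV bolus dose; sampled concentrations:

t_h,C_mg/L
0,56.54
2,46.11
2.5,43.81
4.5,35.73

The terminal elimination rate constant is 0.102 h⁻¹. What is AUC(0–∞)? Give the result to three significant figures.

Trapezoidal AUC_0→4.5:
  [0→2]: (56.54+46.11)/2 × 2 = 102.65
  [2→2.5]: (46.11+43.81)/2 × 0.5 = 22.48
  [2.5→4.5]: (43.81+35.73)/2 × 2 = 79.54
  Sum = 204.67 mg/L·h
Extrapolated tail: C_last / k_e = 35.73 / 0.102 = 350.294
AUC_0→∞ = 204.67 + 350.294 = 554.964 mg/L·h

AUC = 555 mg/L·h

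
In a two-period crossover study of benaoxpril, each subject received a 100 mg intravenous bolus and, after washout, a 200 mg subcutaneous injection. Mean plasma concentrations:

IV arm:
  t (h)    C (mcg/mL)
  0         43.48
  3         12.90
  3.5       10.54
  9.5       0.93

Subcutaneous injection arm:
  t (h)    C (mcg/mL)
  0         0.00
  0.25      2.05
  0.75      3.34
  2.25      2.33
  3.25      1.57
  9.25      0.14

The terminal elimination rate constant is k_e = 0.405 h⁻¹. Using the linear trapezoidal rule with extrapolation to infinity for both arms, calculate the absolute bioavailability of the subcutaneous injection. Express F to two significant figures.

Trapezoidal AUC_0→9.5 (IV):
  [0→3]: (43.48+12.90)/2 × 3 = 84.57
  [3→3.5]: (12.90+10.54)/2 × 0.5 = 5.86
  [3.5→9.5]: (10.54+0.93)/2 × 6 = 34.41
  Sum = 124.84 mcg/mL·h
IV tail: 0.93/0.405 = 2.296; AUC_iv,0→∞ = 124.84 + 2.296 = 127.136 mcg/mL·h
Trapezoidal AUC_0→9.25 (subcutaneous injection):
  [0→0.25]: (0.00+2.05)/2 × 0.25 = 0.25625
  [0.25→0.75]: (2.05+3.34)/2 × 0.5 = 1.3475
  [0.75→2.25]: (3.34+2.33)/2 × 1.5 = 4.2525
  [2.25→3.25]: (2.33+1.57)/2 × 1 = 1.95
  [3.25→9.25]: (1.57+0.14)/2 × 6 = 5.13
  Sum = 12.93625 mcg/mL·h
subcutaneous injection tail: 0.14/0.405 = 0.346; AUC_ev,0→∞ = 12.93625 + 0.346 = 13.28225 mcg/mL·h
F = (AUC_ev/D_ev)/(AUC_iv/D_iv) = (13.28225/200)/(127.136/100) = 0.06641125/1.27136 = 0.0522

F = 0.052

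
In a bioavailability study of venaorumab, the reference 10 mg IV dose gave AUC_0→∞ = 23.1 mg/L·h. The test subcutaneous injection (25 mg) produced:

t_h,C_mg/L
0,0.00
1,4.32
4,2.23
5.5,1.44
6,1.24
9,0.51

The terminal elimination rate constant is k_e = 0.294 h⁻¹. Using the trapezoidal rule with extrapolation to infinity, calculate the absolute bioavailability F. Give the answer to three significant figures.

Trapezoidal AUC_0→9 (subcutaneous injection):
  [0→1]: (0.00+4.32)/2 × 1 = 2.16
  [1→4]: (4.32+2.23)/2 × 3 = 9.825
  [4→5.5]: (2.23+1.44)/2 × 1.5 = 2.7525
  [5.5→6]: (1.44+1.24)/2 × 0.5 = 0.67
  [6→9]: (1.24+0.51)/2 × 3 = 2.625
  Sum = 18.0325 mg/L·h
Tail: C_last/k_e = 0.51/0.294 = 1.735
AUC_0→∞ (subcutaneous injection) = 18.0325 + 1.735 = 19.7675 mg/L·h
F = (AUC_ev/D_ev)/(AUC_iv/D_iv) = (19.7675/25)/(23.1/10) = 0.7907/2.31 = 0.3423

F = 0.342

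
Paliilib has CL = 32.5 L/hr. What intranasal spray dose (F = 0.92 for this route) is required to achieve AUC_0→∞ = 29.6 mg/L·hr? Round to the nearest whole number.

Dose = CL × AUC_0→∞ / F
     = 32.5 × 29.6 / 0.92 = 1045.65 mg

Dose = 1046 mg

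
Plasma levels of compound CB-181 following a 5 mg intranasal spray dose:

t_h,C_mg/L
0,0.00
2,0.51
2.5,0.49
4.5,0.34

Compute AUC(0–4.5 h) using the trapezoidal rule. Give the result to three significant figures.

Trapezoidal AUC_0→4.5:
  [0→2]: (0.00+0.51)/2 × 2 = 0.51
  [2→2.5]: (0.51+0.49)/2 × 0.5 = 0.25
  [2.5→4.5]: (0.49+0.34)/2 × 2 = 0.83
  Sum = 1.59 mg/L·h

AUC = 1.59 mg/L·h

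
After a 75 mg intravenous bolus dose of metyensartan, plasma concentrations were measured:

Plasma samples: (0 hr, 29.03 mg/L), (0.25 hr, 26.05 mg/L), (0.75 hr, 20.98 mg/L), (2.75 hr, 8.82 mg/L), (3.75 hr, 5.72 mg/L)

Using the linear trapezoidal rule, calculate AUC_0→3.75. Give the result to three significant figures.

AUC = 55.7 mg/L·hr

Trapezoidal AUC_0→3.75:
  [0→0.25]: (29.03+26.05)/2 × 0.25 = 6.885
  [0.25→0.75]: (26.05+20.98)/2 × 0.5 = 11.7575
  [0.75→2.75]: (20.98+8.82)/2 × 2 = 29.8
  [2.75→3.75]: (8.82+5.72)/2 × 1 = 7.27
  Sum = 55.7125 mg/L·hr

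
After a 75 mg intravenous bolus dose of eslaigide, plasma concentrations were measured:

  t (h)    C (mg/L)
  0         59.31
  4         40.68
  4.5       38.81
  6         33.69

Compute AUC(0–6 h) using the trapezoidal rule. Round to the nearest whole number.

AUC = 274 mg/L·h

Trapezoidal AUC_0→6:
  [0→4]: (59.31+40.68)/2 × 4 = 199.98
  [4→4.5]: (40.68+38.81)/2 × 0.5 = 19.8725
  [4.5→6]: (38.81+33.69)/2 × 1.5 = 54.375
  Sum = 274.2275 mg/L·h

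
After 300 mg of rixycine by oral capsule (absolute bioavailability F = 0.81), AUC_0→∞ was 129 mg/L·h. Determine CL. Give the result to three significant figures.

CL = 1.88 L/h

CL = F × Dose / AUC_0→∞
   = 0.81 × 300 / 129 = 1.88372 L/h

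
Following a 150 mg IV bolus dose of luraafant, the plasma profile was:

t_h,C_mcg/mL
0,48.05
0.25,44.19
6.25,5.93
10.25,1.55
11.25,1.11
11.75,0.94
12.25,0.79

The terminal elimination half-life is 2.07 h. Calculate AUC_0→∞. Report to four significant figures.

Trapezoidal AUC_0→12.25:
  [0→0.25]: (48.05+44.19)/2 × 0.25 = 11.53
  [0.25→6.25]: (44.19+5.93)/2 × 6 = 150.36
  [6.25→10.25]: (5.93+1.55)/2 × 4 = 14.96
  [10.25→11.25]: (1.55+1.11)/2 × 1 = 1.33
  [11.25→11.75]: (1.11+0.94)/2 × 0.5 = 0.5125
  [11.75→12.25]: (0.94+0.79)/2 × 0.5 = 0.4325
  Sum = 179.125 mcg/mL·h
k_e = ln2 / t½ = 0.693147 / 2.07 = 0.3349 h^-1
Extrapolated tail: C_last / k_e = 0.79 / 0.3349 = 2.359
AUC_0→∞ = 179.125 + 2.359 = 181.484 mcg/mL·h

AUC = 181.5 mcg/mL·h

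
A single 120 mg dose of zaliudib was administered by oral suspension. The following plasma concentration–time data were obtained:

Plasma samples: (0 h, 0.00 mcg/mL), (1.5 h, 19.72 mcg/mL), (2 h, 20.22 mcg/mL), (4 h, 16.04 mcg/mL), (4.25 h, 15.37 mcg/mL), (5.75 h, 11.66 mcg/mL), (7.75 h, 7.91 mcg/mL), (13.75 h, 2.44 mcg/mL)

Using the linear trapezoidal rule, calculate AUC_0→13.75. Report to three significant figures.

AUC = 136 mcg/mL·h

Trapezoidal AUC_0→13.75:
  [0→1.5]: (0.00+19.72)/2 × 1.5 = 14.79
  [1.5→2]: (19.72+20.22)/2 × 0.5 = 9.985
  [2→4]: (20.22+16.04)/2 × 2 = 36.26
  [4→4.25]: (16.04+15.37)/2 × 0.25 = 3.92625
  [4.25→5.75]: (15.37+11.66)/2 × 1.5 = 20.2725
  [5.75→7.75]: (11.66+7.91)/2 × 2 = 19.57
  [7.75→13.75]: (7.91+2.44)/2 × 6 = 31.05
  Sum = 135.85375 mcg/mL·h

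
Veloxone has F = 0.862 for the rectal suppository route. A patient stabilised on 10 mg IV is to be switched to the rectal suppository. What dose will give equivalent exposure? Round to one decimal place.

For equal systemic exposure: F × D_ev = D_iv
D_ev = D_iv / F = 10 / 0.862 = 11.6009 mg

D_rectal = 11.6 mg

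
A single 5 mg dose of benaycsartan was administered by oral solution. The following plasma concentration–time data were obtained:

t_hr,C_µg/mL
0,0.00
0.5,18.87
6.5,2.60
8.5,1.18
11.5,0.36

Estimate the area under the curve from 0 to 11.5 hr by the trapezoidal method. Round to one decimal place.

AUC = 75.2 µg/mL·hr

Trapezoidal AUC_0→11.5:
  [0→0.5]: (0.00+18.87)/2 × 0.5 = 4.7175
  [0.5→6.5]: (18.87+2.60)/2 × 6 = 64.41
  [6.5→8.5]: (2.60+1.18)/2 × 2 = 3.78
  [8.5→11.5]: (1.18+0.36)/2 × 3 = 2.31
  Sum = 75.2175 µg/mL·hr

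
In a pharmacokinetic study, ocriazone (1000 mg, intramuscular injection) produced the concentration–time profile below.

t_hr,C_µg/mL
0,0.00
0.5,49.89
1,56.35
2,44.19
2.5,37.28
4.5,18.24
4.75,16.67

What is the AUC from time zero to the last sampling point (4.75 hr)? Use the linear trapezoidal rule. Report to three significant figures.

Trapezoidal AUC_0→4.75:
  [0→0.5]: (0.00+49.89)/2 × 0.5 = 12.4725
  [0.5→1]: (49.89+56.35)/2 × 0.5 = 26.56
  [1→2]: (56.35+44.19)/2 × 1 = 50.27
  [2→2.5]: (44.19+37.28)/2 × 0.5 = 20.3675
  [2.5→4.5]: (37.28+18.24)/2 × 2 = 55.52
  [4.5→4.75]: (18.24+16.67)/2 × 0.25 = 4.36375
  Sum = 169.55375 µg/mL·hr

AUC = 170 µg/mL·hr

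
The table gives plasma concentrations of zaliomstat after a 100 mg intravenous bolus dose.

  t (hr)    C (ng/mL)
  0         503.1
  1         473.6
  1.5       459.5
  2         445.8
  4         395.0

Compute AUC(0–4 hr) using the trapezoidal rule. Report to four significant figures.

Trapezoidal AUC_0→4:
  [0→1]: (503.1+473.6)/2 × 1 = 488.35
  [1→1.5]: (473.6+459.5)/2 × 0.5 = 233.275
  [1.5→2]: (459.5+445.8)/2 × 0.5 = 226.325
  [2→4]: (445.8+395.0)/2 × 2 = 840.8
  Sum = 1788.75 ng/mL·hr

AUC = 1789 ng/mL·hr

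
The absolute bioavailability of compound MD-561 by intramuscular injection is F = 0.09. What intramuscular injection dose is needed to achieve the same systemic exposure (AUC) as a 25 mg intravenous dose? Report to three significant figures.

D_intramuscular = 278 mg

For equal systemic exposure: F × D_ev = D_iv
D_ev = D_iv / F = 25 / 0.09 = 277.778 mg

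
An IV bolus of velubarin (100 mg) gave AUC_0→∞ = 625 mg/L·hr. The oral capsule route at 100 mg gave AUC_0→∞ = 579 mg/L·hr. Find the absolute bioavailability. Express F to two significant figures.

F = 0.93

F = (AUC_ev / D_ev) / (AUC_iv / D_iv)
  = (579/100) / (625/100)
  = 5.79 / 6.25 = 0.9264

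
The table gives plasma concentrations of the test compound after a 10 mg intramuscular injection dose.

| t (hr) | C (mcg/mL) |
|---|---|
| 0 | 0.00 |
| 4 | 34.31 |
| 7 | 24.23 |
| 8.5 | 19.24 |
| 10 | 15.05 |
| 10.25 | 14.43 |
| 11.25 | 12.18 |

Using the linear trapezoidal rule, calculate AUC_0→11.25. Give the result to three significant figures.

AUC = 232 mcg/mL·hr

Trapezoidal AUC_0→11.25:
  [0→4]: (0.00+34.31)/2 × 4 = 68.62
  [4→7]: (34.31+24.23)/2 × 3 = 87.81
  [7→8.5]: (24.23+19.24)/2 × 1.5 = 32.6025
  [8.5→10]: (19.24+15.05)/2 × 1.5 = 25.7175
  [10→10.25]: (15.05+14.43)/2 × 0.25 = 3.685
  [10.25→11.25]: (14.43+12.18)/2 × 1 = 13.305
  Sum = 231.74 mcg/mL·hr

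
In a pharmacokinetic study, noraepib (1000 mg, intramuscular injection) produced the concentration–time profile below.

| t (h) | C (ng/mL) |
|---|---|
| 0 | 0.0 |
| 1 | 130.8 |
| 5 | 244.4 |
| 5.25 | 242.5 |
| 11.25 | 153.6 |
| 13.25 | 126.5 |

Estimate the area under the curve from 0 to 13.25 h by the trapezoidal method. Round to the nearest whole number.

Trapezoidal AUC_0→13.25:
  [0→1]: (0.0+130.8)/2 × 1 = 65.4
  [1→5]: (130.8+244.4)/2 × 4 = 750.4
  [5→5.25]: (244.4+242.5)/2 × 0.25 = 60.8625
  [5.25→11.25]: (242.5+153.6)/2 × 6 = 1188.3
  [11.25→13.25]: (153.6+126.5)/2 × 2 = 280.1
  Sum = 2345.0625 ng/mL·h

AUC = 2345 ng/mL·h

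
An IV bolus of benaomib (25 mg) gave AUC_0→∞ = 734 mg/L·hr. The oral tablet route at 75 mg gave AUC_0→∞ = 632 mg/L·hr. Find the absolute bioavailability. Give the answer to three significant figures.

F = 0.287

F = (AUC_ev / D_ev) / (AUC_iv / D_iv)
  = (632/75) / (734/25)
  = 8.42667 / 29.36 = 0.2870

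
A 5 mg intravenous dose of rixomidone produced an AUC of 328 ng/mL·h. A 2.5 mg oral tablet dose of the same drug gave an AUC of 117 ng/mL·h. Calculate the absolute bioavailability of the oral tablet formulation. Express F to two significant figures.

F = (AUC_ev / D_ev) / (AUC_iv / D_iv)
  = (117/2.5) / (328/5)
  = 46.8 / 65.6 = 0.7134

F = 0.71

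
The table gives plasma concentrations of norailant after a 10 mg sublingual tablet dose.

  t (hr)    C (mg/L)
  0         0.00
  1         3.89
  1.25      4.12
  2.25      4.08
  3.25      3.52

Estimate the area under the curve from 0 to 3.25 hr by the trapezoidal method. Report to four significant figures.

Trapezoidal AUC_0→3.25:
  [0→1]: (0.00+3.89)/2 × 1 = 1.945
  [1→1.25]: (3.89+4.12)/2 × 0.25 = 1.00125
  [1.25→2.25]: (4.12+4.08)/2 × 1 = 4.1
  [2.25→3.25]: (4.08+3.52)/2 × 1 = 3.8
  Sum = 10.84625 mg/L·hr

AUC = 10.85 mg/L·hr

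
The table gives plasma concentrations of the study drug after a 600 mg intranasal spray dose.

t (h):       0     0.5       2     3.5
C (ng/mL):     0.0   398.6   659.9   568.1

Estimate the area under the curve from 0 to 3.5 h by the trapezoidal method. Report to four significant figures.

AUC = 1815 ng/mL·h

Trapezoidal AUC_0→3.5:
  [0→0.5]: (0.0+398.6)/2 × 0.5 = 99.65
  [0.5→2]: (398.6+659.9)/2 × 1.5 = 793.875
  [2→3.5]: (659.9+568.1)/2 × 1.5 = 921.0
  Sum = 1814.525 ng/mL·h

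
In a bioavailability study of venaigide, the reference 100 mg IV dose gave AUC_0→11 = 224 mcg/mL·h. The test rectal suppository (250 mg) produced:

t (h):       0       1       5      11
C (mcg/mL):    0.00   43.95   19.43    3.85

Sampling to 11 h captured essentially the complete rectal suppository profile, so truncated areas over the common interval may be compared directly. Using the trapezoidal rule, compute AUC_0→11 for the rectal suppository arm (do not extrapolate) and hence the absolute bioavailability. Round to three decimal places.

Trapezoidal AUC_0→11 (rectal suppository):
  [0→1]: (0.00+43.95)/2 × 1 = 21.975
  [1→5]: (43.95+19.43)/2 × 4 = 126.76
  [5→11]: (19.43+3.85)/2 × 6 = 69.84
  Sum = 218.575 mcg/mL·h
F = (AUC_ev/D_ev)/(AUC_iv/D_iv) = (218.575/250)/(224/100) = 0.8743/2.24 = 0.3903

F = 0.390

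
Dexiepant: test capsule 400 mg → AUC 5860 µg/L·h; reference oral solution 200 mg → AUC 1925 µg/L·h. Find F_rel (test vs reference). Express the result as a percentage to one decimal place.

F_rel = 152.2%

F_rel = (AUC_test/D_test) / (AUC_ref/D_ref)
      = (5860/400) / (1925/200)
      = 14.65 / 9.625 = 1.5221 = 152.21%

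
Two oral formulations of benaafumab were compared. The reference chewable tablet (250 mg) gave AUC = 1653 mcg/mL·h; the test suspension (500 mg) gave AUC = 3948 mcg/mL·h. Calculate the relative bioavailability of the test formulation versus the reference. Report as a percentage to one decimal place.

F_rel = 119.4%

F_rel = (AUC_test/D_test) / (AUC_ref/D_ref)
      = (3948/500) / (1653/250)
      = 7.896 / 6.612 = 1.1942 = 119.42%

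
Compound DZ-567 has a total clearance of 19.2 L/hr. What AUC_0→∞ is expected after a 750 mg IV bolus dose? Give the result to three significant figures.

AUC = 39.1 mg/L·hr

AUC_0→∞ = Dose_iv / CL
        = 750 / 19.2 = 39.0625 mg/L·hr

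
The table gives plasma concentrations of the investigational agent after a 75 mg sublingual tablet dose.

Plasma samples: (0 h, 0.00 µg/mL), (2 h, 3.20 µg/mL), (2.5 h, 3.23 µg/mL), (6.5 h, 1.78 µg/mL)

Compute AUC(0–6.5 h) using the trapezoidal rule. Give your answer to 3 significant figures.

AUC = 14.8 µg/mL·h

Trapezoidal AUC_0→6.5:
  [0→2]: (0.00+3.20)/2 × 2 = 3.2
  [2→2.5]: (3.20+3.23)/2 × 0.5 = 1.6075
  [2.5→6.5]: (3.23+1.78)/2 × 4 = 10.02
  Sum = 14.8275 µg/mL·h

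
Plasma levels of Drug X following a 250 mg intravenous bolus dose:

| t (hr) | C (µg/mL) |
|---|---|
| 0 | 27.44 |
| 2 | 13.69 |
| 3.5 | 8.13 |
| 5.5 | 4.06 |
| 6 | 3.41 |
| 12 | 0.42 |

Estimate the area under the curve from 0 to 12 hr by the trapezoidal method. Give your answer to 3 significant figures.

AUC = 83.0 µg/mL·hr

Trapezoidal AUC_0→12:
  [0→2]: (27.44+13.69)/2 × 2 = 41.13
  [2→3.5]: (13.69+8.13)/2 × 1.5 = 16.365
  [3.5→5.5]: (8.13+4.06)/2 × 2 = 12.19
  [5.5→6]: (4.06+3.41)/2 × 0.5 = 1.8675
  [6→12]: (3.41+0.42)/2 × 6 = 11.49
  Sum = 83.0425 µg/mL·hr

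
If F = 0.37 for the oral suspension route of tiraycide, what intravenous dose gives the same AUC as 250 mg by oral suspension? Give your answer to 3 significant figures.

Systemic exposure from an extravascular dose = F × D_ev, so the equivalent IV dose is F × D_ev.
D_iv = F × D_ev = 0.37 × 250 = 92.5 mg

D_iv = 92.5 mg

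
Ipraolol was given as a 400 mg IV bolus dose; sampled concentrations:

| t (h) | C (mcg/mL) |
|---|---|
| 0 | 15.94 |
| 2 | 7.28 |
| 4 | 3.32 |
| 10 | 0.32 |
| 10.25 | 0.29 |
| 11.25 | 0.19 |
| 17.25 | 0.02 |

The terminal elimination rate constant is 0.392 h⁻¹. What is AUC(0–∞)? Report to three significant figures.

Trapezoidal AUC_0→17.25:
  [0→2]: (15.94+7.28)/2 × 2 = 23.22
  [2→4]: (7.28+3.32)/2 × 2 = 10.6
  [4→10]: (3.32+0.32)/2 × 6 = 10.92
  [10→10.25]: (0.32+0.29)/2 × 0.25 = 0.07625
  [10.25→11.25]: (0.29+0.19)/2 × 1 = 0.24
  [11.25→17.25]: (0.19+0.02)/2 × 6 = 0.63
  Sum = 45.68625 mcg/mL·h
Extrapolated tail: C_last / k_e = 0.02 / 0.392 = 0.051
AUC_0→∞ = 45.68625 + 0.051 = 45.73725 mcg/mL·h

AUC = 45.7 mcg/mL·h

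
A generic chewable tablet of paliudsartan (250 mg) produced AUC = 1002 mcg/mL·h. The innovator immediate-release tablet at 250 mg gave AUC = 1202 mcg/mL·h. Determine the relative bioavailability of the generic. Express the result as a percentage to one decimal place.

F_rel = 83.4%

F_rel = (AUC_test/D_test) / (AUC_ref/D_ref)
      = (1002/250) / (1202/250)
      = 4.008 / 4.808 = 0.8336 = 83.36%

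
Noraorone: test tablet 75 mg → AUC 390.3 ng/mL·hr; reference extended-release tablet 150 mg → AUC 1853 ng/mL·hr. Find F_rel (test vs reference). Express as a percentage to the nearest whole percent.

F_rel = (AUC_test/D_test) / (AUC_ref/D_ref)
      = (390.3/75) / (1853/150)
      = 5.204 / 12.3533 = 0.4213 = 42.13%

F_rel = 42%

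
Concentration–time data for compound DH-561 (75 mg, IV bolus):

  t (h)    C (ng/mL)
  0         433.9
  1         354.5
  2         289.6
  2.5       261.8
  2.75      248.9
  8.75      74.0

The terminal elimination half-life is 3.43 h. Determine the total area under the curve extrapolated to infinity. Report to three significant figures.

AUC = 2250 ng/mL·h

Trapezoidal AUC_0→8.75:
  [0→1]: (433.9+354.5)/2 × 1 = 394.2
  [1→2]: (354.5+289.6)/2 × 1 = 322.05
  [2→2.5]: (289.6+261.8)/2 × 0.5 = 137.85
  [2.5→2.75]: (261.8+248.9)/2 × 0.25 = 63.8375
  [2.75→8.75]: (248.9+74.0)/2 × 6 = 968.7
  Sum = 1886.6375 ng/mL·h
k_e = ln2 / t½ = 0.693147 / 3.43 = 0.2021 h^-1
Extrapolated tail: C_last / k_e = 74.0 / 0.2021 = 366.155
AUC_0→∞ = 1886.6375 + 366.155 = 2252.7925 ng/mL·h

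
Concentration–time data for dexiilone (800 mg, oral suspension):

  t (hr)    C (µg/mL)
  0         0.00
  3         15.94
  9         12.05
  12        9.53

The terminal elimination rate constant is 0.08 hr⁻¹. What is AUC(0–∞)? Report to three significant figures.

Trapezoidal AUC_0→12:
  [0→3]: (0.00+15.94)/2 × 3 = 23.91
  [3→9]: (15.94+12.05)/2 × 6 = 83.97
  [9→12]: (12.05+9.53)/2 × 3 = 32.37
  Sum = 140.25 µg/mL·hr
Extrapolated tail: C_last / k_e = 9.53 / 0.08 = 119.125
AUC_0→∞ = 140.25 + 119.125 = 259.375 µg/mL·hr

AUC = 259 µg/mL·hr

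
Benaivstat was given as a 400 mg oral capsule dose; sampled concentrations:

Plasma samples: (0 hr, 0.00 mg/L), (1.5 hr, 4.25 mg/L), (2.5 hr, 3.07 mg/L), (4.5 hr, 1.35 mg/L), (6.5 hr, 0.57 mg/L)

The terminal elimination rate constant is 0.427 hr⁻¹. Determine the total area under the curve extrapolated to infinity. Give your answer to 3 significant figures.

Trapezoidal AUC_0→6.5:
  [0→1.5]: (0.00+4.25)/2 × 1.5 = 3.1875
  [1.5→2.5]: (4.25+3.07)/2 × 1 = 3.66
  [2.5→4.5]: (3.07+1.35)/2 × 2 = 4.42
  [4.5→6.5]: (1.35+0.57)/2 × 2 = 1.92
  Sum = 13.1875 mg/L·hr
Extrapolated tail: C_last / k_e = 0.57 / 0.427 = 1.335
AUC_0→∞ = 13.1875 + 1.335 = 14.5225 mg/L·hr

AUC = 14.5 mg/L·hr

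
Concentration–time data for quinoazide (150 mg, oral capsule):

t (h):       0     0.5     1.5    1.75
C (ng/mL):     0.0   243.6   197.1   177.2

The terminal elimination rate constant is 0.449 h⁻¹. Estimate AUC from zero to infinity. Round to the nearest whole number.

AUC = 723 ng/mL·h

Trapezoidal AUC_0→1.75:
  [0→0.5]: (0.0+243.6)/2 × 0.5 = 60.9
  [0.5→1.5]: (243.6+197.1)/2 × 1 = 220.35
  [1.5→1.75]: (197.1+177.2)/2 × 0.25 = 46.7875
  Sum = 328.0375 ng/mL·h
Extrapolated tail: C_last / k_e = 177.2 / 0.449 = 394.655
AUC_0→∞ = 328.0375 + 394.655 = 722.6925 ng/mL·h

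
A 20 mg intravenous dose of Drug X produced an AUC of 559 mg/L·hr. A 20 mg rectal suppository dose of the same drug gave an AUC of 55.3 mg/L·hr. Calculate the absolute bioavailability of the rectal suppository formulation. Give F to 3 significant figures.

F = (AUC_ev / D_ev) / (AUC_iv / D_iv)
  = (55.3/20) / (559/20)
  = 2.765 / 27.95 = 0.0989

F = 0.0989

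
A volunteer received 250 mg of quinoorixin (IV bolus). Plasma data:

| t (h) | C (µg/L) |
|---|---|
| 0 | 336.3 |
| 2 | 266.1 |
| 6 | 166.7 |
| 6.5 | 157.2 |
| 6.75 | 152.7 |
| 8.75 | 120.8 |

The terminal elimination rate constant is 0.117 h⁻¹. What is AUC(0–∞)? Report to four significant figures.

AUC = 2894 µg/L·h

Trapezoidal AUC_0→8.75:
  [0→2]: (336.3+266.1)/2 × 2 = 602.4
  [2→6]: (266.1+166.7)/2 × 4 = 865.6
  [6→6.5]: (166.7+157.2)/2 × 0.5 = 80.975
  [6.5→6.75]: (157.2+152.7)/2 × 0.25 = 38.7375
  [6.75→8.75]: (152.7+120.8)/2 × 2 = 273.5
  Sum = 1861.2125 µg/L·h
Extrapolated tail: C_last / k_e = 120.8 / 0.117 = 1032.479
AUC_0→∞ = 1861.2125 + 1032.479 = 2893.6915 µg/L·h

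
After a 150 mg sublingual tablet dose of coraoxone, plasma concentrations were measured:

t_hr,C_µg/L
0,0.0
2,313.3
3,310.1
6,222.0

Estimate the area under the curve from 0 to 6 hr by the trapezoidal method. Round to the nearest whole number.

Trapezoidal AUC_0→6:
  [0→2]: (0.0+313.3)/2 × 2 = 313.3
  [2→3]: (313.3+310.1)/2 × 1 = 311.7
  [3→6]: (310.1+222.0)/2 × 3 = 798.15
  Sum = 1423.15 µg/L·hr

AUC = 1423 µg/L·hr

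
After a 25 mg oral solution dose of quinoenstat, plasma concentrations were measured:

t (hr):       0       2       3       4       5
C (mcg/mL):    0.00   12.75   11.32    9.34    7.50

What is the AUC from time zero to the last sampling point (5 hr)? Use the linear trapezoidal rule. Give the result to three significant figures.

AUC = 43.5 mcg/mL·hr

Trapezoidal AUC_0→5:
  [0→2]: (0.00+12.75)/2 × 2 = 12.75
  [2→3]: (12.75+11.32)/2 × 1 = 12.035
  [3→4]: (11.32+9.34)/2 × 1 = 10.33
  [4→5]: (9.34+7.50)/2 × 1 = 8.42
  Sum = 43.535 mcg/mL·hr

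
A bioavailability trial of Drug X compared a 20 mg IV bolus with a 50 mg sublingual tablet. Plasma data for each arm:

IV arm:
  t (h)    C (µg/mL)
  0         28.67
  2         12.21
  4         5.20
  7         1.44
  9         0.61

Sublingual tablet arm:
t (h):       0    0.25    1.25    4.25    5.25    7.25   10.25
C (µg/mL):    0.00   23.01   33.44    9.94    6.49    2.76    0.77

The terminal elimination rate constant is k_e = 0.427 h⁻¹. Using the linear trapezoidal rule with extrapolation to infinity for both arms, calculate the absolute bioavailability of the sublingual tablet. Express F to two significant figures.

F = 0.67

Trapezoidal AUC_0→9 (IV):
  [0→2]: (28.67+12.21)/2 × 2 = 40.88
  [2→4]: (12.21+5.20)/2 × 2 = 17.41
  [4→7]: (5.20+1.44)/2 × 3 = 9.96
  [7→9]: (1.44+0.61)/2 × 2 = 2.05
  Sum = 70.3 µg/mL·h
IV tail: 0.61/0.427 = 1.429; AUC_iv,0→∞ = 70.3 + 1.429 = 71.729 µg/mL·h
Trapezoidal AUC_0→10.25 (sublingual tablet):
  [0→0.25]: (0.00+23.01)/2 × 0.25 = 2.87625
  [0.25→1.25]: (23.01+33.44)/2 × 1 = 28.225
  [1.25→4.25]: (33.44+9.94)/2 × 3 = 65.07
  [4.25→5.25]: (9.94+6.49)/2 × 1 = 8.215
  [5.25→7.25]: (6.49+2.76)/2 × 2 = 9.25
  [7.25→10.25]: (2.76+0.77)/2 × 3 = 5.295
  Sum = 118.93125 µg/mL·h
sublingual tablet tail: 0.77/0.427 = 1.803; AUC_ev,0→∞ = 118.93125 + 1.803 = 120.73425 µg/mL·h
F = (AUC_ev/D_ev)/(AUC_iv/D_iv) = (120.73425/50)/(71.729/20) = 2.414685/3.58645 = 0.6733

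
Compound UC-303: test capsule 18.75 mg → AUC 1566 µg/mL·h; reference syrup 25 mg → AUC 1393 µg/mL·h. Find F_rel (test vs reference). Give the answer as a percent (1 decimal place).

F_rel = 149.9%

F_rel = (AUC_test/D_test) / (AUC_ref/D_ref)
      = (1566/18.75) / (1393/25)
      = 83.52 / 55.72 = 1.4989 = 149.89%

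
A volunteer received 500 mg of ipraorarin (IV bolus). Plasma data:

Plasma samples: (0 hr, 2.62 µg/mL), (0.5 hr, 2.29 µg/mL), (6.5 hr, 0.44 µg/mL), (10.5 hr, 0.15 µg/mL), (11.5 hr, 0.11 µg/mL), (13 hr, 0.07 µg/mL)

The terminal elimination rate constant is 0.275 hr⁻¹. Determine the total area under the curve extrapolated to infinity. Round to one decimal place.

Trapezoidal AUC_0→13:
  [0→0.5]: (2.62+2.29)/2 × 0.5 = 1.2275
  [0.5→6.5]: (2.29+0.44)/2 × 6 = 8.19
  [6.5→10.5]: (0.44+0.15)/2 × 4 = 1.18
  [10.5→11.5]: (0.15+0.11)/2 × 1 = 0.13
  [11.5→13]: (0.11+0.07)/2 × 1.5 = 0.135
  Sum = 10.8625 µg/mL·hr
Extrapolated tail: C_last / k_e = 0.07 / 0.275 = 0.255
AUC_0→∞ = 10.8625 + 0.255 = 11.1175 µg/mL·hr

AUC = 11.1 µg/mL·hr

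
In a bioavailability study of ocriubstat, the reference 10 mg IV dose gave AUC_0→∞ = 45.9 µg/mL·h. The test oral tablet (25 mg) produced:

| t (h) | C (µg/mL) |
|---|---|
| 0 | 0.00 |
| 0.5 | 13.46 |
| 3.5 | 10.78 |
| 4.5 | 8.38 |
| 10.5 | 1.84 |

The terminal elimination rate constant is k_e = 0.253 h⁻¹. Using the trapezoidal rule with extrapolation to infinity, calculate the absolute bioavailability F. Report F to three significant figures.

Trapezoidal AUC_0→10.5 (oral tablet):
  [0→0.5]: (0.00+13.46)/2 × 0.5 = 3.365
  [0.5→3.5]: (13.46+10.78)/2 × 3 = 36.36
  [3.5→4.5]: (10.78+8.38)/2 × 1 = 9.58
  [4.5→10.5]: (8.38+1.84)/2 × 6 = 30.66
  Sum = 79.965 µg/mL·h
Tail: C_last/k_e = 1.84/0.253 = 7.273
AUC_0→∞ (oral tablet) = 79.965 + 7.273 = 87.238 µg/mL·h
F = (AUC_ev/D_ev)/(AUC_iv/D_iv) = (87.238/25)/(45.9/10) = 3.48952/4.59 = 0.7602

F = 0.760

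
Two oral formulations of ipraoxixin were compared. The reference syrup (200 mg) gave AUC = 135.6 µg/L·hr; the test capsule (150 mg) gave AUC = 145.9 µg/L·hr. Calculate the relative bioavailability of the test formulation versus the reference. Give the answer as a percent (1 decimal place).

F_rel = (AUC_test/D_test) / (AUC_ref/D_ref)
      = (145.9/150) / (135.6/200)
      = 0.972667 / 0.678 = 1.4346 = 143.46%

F_rel = 143.5%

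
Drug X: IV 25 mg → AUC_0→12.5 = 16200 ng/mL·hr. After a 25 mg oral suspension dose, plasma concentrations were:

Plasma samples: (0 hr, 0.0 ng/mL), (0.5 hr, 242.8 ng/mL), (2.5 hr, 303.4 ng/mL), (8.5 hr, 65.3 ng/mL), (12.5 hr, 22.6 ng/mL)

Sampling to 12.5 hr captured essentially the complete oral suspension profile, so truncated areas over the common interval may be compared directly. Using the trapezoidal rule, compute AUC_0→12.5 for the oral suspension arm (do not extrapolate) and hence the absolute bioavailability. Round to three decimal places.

F = 0.117

Trapezoidal AUC_0→12.5 (oral suspension):
  [0→0.5]: (0.0+242.8)/2 × 0.5 = 60.7
  [0.5→2.5]: (242.8+303.4)/2 × 2 = 546.2
  [2.5→8.5]: (303.4+65.3)/2 × 6 = 1106.1
  [8.5→12.5]: (65.3+22.6)/2 × 4 = 175.8
  Sum = 1888.8 ng/mL·hr
F = (AUC_ev/D_ev)/(AUC_iv/D_iv) = (1888.8/25)/(16200/25) = 75.552/648 = 0.1166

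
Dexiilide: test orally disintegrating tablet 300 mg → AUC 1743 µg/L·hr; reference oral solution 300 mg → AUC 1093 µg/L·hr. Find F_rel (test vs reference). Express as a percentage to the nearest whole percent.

F_rel = 159%

F_rel = (AUC_test/D_test) / (AUC_ref/D_ref)
      = (1743/300) / (1093/300)
      = 5.81 / 3.64333 = 1.5947 = 159.47%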